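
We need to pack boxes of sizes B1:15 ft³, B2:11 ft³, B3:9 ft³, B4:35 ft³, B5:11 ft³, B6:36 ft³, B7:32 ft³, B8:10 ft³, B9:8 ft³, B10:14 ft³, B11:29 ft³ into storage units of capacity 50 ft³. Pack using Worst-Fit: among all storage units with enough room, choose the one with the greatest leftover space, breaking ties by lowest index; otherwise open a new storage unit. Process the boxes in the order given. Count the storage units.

Put B1 (15 ft³) in storage unit 1; 35 ft³ remain.
Put B2 (11 ft³) in storage unit 1; 24 ft³ remain.
Put B3 (9 ft³) in storage unit 1; 15 ft³ remain.
Put B4 (35 ft³) in storage unit 2; 15 ft³ remain.
Put B5 (11 ft³) in storage unit 1; 4 ft³ remain.
Put B6 (36 ft³) in storage unit 3; 14 ft³ remain.
Put B7 (32 ft³) in storage unit 4; 18 ft³ remain.
Put B8 (10 ft³) in storage unit 4; 8 ft³ remain.
Put B9 (8 ft³) in storage unit 2; 7 ft³ remain.
Put B10 (14 ft³) in storage unit 3; 0 ft³ remain.
Put B11 (29 ft³) in storage unit 5; 21 ft³ remain.
Final storage units: [15,11,9,11] [35,8] [36,14] [32,10] [29].

5 storage units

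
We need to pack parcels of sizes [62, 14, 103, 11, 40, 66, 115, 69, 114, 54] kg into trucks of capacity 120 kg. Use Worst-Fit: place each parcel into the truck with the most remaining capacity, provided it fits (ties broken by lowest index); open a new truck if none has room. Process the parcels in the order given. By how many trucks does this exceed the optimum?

Worst-Fit: [62,14,11] [103] [40,66] [115] [69] [114] [54] → 7 trucks.
Total size 648 kg; any packing needs at least ⌈648/120⌉ = 6 trucks.
An optimal packing achieves that bound: [115] [114] [103,14] [69,40,11] [66,54] [62] → 6 trucks.
Excess: 7 − 6 = 1.

1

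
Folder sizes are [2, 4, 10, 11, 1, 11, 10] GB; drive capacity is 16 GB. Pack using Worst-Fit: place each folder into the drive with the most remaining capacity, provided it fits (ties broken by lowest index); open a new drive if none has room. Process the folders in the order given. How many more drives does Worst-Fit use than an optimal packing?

Worst-Fit: [2,4,10] [11,1] [11] [10] → 4 drives.
Total size 49 GB; any packing needs at least ⌈49/16⌉ = 4 drives.
So 4 is already optimal.

0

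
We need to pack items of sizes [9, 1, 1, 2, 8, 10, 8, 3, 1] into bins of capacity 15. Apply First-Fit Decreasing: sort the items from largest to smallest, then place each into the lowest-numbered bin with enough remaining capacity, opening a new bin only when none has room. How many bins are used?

Sorted descending: 10, 9, 8, 8, 3, 2, 1, 1, 1.
10 → bin 1 (remaining 5)
9 → bin 2 (remaining 6)
8 → bin 3 (remaining 7)
8 → bin 4 (remaining 7)
3 → bin 1 (remaining 2)
2 → bin 1 (remaining 0)
1 → bin 2 (remaining 5)
1 → bin 2 (remaining 4)
1 → bin 2 (remaining 3)
Final bins: [10,3,2] [9,1,1,1] [8] [8].

4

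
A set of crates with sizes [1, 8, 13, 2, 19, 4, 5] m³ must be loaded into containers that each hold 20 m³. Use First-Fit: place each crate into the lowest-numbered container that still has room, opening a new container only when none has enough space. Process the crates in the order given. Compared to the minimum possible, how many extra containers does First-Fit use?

First-Fit: [1,8,2,4,5] [13] [19] → 3 containers.
Total size 52 m³; any packing needs at least ⌈52/20⌉ = 3 containers.
So 3 is already optimal.

0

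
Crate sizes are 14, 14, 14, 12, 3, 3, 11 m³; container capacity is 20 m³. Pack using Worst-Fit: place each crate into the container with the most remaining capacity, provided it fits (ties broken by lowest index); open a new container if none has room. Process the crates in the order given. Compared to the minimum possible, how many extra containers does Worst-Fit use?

0

Worst-Fit: [14,3] [14] [14] [12,3] [11] → 5 containers.
5 crates exceed 10 m³ (half the capacity), and no two of those can share a container, so at least 5 containers are needed.
So 5 is already optimal.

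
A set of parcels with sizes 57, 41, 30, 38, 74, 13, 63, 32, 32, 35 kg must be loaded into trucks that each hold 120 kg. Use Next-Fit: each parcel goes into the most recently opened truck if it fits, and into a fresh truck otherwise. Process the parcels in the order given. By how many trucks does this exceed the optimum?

1

Next-Fit: [57,41] [30,38] [74,13] [63,32] [32,35] → 5 trucks.
Total size 415 kg; any packing needs at least ⌈415/120⌉ = 4 trucks.
An optimal packing achieves that bound: [74,41] [63,57] [38,35,32,13] [32,30] → 4 trucks.
Excess: 5 − 4 = 1.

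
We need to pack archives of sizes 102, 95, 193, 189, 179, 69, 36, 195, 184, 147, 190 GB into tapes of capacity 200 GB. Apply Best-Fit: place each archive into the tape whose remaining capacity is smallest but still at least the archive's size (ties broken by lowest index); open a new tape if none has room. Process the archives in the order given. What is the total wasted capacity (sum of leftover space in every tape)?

Put 102 GB in tape 1; 98 GB remain.
Put 95 GB in tape 1; 3 GB remain.
Put 193 GB in tape 2; 7 GB remain.
Put 189 GB in tape 3; 11 GB remain.
Put 179 GB in tape 4; 21 GB remain.
Put 69 GB in tape 5; 131 GB remain.
Put 36 GB in tape 5; 95 GB remain.
Put 195 GB in tape 6; 5 GB remain.
Put 184 GB in tape 7; 16 GB remain.
Put 147 GB in tape 8; 53 GB remain.
Put 190 GB in tape 9; 10 GB remain.
9 tapes × 200 GB = 1800 GB; used 1579 GB; unused 221 GB.

221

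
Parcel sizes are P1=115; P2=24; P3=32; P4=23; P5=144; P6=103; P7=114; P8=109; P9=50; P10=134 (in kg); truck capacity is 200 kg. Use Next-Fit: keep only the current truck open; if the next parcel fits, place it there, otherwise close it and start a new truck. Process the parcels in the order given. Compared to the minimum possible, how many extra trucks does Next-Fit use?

Next-Fit: [115,24,32,23] [144] [103] [114] [109,50] [134] → 6 trucks.
6 parcels exceed 100 kg (half the capacity), and no two of those can share a truck, so at least 6 trucks are needed.
So 6 is already optimal.

0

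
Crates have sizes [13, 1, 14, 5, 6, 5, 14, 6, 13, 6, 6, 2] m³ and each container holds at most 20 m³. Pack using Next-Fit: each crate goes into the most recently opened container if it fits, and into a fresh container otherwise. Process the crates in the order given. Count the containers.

Put 13 m³ in container 1; 7 m³ remain.
Put 1 m³ in container 1; 6 m³ remain.
Put 14 m³ in container 2; 6 m³ remain.
Put 5 m³ in container 2; 1 m³ remain.
Put 6 m³ in container 3; 14 m³ remain.
Put 5 m³ in container 3; 9 m³ remain.
Put 14 m³ in container 4; 6 m³ remain.
Put 6 m³ in container 4; 0 m³ remain.
Put 13 m³ in container 5; 7 m³ remain.
Put 6 m³ in container 5; 1 m³ remain.
Put 6 m³ in container 6; 14 m³ remain.
Put 2 m³ in container 6; 12 m³ remain.

6 containers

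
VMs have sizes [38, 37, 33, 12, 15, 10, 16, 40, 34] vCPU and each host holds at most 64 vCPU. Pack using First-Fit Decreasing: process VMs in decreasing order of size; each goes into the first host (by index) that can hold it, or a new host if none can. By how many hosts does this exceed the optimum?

0

First-Fit Decreasing: [40,16] [38,15,10] [37,12] [34] [33] → 5 hosts.
5 VMs exceed 32 vCPU (half the capacity), and no two of those can share a host, so at least 5 hosts are needed.
So 5 is already optimal.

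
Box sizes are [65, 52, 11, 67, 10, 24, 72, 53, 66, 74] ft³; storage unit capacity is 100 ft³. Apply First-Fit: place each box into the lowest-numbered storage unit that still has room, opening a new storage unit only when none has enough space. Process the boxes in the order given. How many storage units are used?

7 storage units

65 ft³ → storage unit 1 (remaining 35 ft³)
52 ft³ → storage unit 2 (remaining 48 ft³)
11 ft³ → storage unit 1 (remaining 24 ft³)
67 ft³ → storage unit 3 (remaining 33 ft³)
10 ft³ → storage unit 1 (remaining 14 ft³)
24 ft³ → storage unit 2 (remaining 24 ft³)
72 ft³ → storage unit 4 (remaining 28 ft³)
53 ft³ → storage unit 5 (remaining 47 ft³)
66 ft³ → storage unit 6 (remaining 34 ft³)
74 ft³ → storage unit 7 (remaining 26 ft³)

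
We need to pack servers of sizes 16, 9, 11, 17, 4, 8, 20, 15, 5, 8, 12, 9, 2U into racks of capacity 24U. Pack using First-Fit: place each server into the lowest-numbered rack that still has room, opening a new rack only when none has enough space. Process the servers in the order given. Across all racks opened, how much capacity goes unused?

Put 16U in rack 1; 8U remain.
Put 9U in rack 2; 15U remain.
Put 11U in rack 2; 4U remain.
Put 17U in rack 3; 7U remain.
Put 4U in rack 1; 4U remain.
Put 8U in rack 4; 16U remain.
Put 20U in rack 5; 4U remain.
Put 15U in rack 4; 1U remain.
Put 5U in rack 3; 2U remain.
Put 8U in rack 6; 16U remain.
Put 12U in rack 6; 4U remain.
Put 9U in rack 7; 15U remain.
Put 2U in rack 1; 2U remain.
7 racks × 24U = 168U; used 136U; unused 32U.

32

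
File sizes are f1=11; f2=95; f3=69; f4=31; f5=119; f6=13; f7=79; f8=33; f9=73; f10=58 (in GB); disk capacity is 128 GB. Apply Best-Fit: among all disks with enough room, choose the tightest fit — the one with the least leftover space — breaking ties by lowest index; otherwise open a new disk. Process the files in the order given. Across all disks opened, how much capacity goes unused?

f1 (11 GB) → disk 1 (remaining 117 GB)
f2 (95 GB) → disk 1 (remaining 22 GB)
f3 (69 GB) → disk 2 (remaining 59 GB)
f4 (31 GB) → disk 2 (remaining 28 GB)
f5 (119 GB) → disk 3 (remaining 9 GB)
f6 (13 GB) → disk 1 (remaining 9 GB)
f7 (79 GB) → disk 4 (remaining 49 GB)
f8 (33 GB) → disk 4 (remaining 16 GB)
f9 (73 GB) → disk 5 (remaining 55 GB)
f10 (58 GB) → disk 6 (remaining 70 GB)
6 disks × 128 GB = 768 GB; used 581 GB; unused 187 GB.

187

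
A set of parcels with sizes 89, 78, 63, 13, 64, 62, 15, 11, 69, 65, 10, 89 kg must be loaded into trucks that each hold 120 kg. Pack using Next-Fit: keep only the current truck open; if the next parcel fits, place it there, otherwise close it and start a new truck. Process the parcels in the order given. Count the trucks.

8

89 kg → truck 1 (remaining 31 kg)
78 kg → truck 2 (remaining 42 kg)
63 kg → truck 3 (remaining 57 kg)
13 kg → truck 3 (remaining 44 kg)
64 kg → truck 4 (remaining 56 kg)
62 kg → truck 5 (remaining 58 kg)
15 kg → truck 5 (remaining 43 kg)
11 kg → truck 5 (remaining 32 kg)
69 kg → truck 6 (remaining 51 kg)
65 kg → truck 7 (remaining 55 kg)
10 kg → truck 7 (remaining 45 kg)
89 kg → truck 8 (remaining 31 kg)
Final trucks: [89] [78] [63,13] [64] [62,15,11] [69] [65,10] [89].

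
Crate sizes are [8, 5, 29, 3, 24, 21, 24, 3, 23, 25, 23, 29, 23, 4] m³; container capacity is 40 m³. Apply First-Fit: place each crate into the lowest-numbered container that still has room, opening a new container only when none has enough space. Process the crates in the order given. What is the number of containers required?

9 containers

container 1: place 8 m³, 32 m³ left
container 1: place 5 m³, 27 m³ left
container 2: place 29 m³, 11 m³ left
container 1: place 3 m³, 24 m³ left
container 1: place 24 m³, 0 m³ left
container 3: place 21 m³, 19 m³ left
container 4: place 24 m³, 16 m³ left
container 2: place 3 m³, 8 m³ left
container 5: place 23 m³, 17 m³ left
container 6: place 25 m³, 15 m³ left
container 7: place 23 m³, 17 m³ left
container 8: place 29 m³, 11 m³ left
container 9: place 23 m³, 17 m³ left
container 2: place 4 m³, 4 m³ left
Final containers: [8,5,3,24] [29,3,4] [21] [24] [23] [25] [23] [29] [23].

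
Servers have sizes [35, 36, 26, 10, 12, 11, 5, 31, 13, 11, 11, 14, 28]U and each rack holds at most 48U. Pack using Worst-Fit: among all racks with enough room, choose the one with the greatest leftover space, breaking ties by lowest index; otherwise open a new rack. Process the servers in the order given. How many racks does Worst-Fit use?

Put 35U in rack 1; 13U remain.
Put 36U in rack 2; 12U remain.
Put 26U in rack 3; 22U remain.
Put 10U in rack 3; 12U remain.
Put 12U in rack 1; 1U remain.
Put 11U in rack 2; 1U remain.
Put 5U in rack 3; 7U remain.
Put 31U in rack 4; 17U remain.
Put 13U in rack 4; 4U remain.
Put 11U in rack 5; 37U remain.
Put 11U in rack 5; 26U remain.
Put 14U in rack 5; 12U remain.
Put 28U in rack 6; 20U remain.

6 racks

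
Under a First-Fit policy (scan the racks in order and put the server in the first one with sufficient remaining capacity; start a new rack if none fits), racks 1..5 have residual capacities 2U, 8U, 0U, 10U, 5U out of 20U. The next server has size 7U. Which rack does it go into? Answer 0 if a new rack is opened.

Racks with room: rack 2 (8U), rack 4 (10U).
The first with room is rack 2.

2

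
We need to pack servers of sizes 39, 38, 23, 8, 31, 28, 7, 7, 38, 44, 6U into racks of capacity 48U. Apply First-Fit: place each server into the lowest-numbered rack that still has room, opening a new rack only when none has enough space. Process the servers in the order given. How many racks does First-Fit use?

rack 1: place 39U, 9U left
rack 2: place 38U, 10U left
rack 3: place 23U, 25U left
rack 1: place 8U, 1U left
rack 4: place 31U, 17U left
rack 5: place 28U, 20U left
rack 2: place 7U, 3U left
rack 3: place 7U, 18U left
rack 6: place 38U, 10U left
rack 7: place 44U, 4U left
rack 3: place 6U, 12U left
Final racks: [39,8] [38,7] [23,7,6] [31] [28] [38] [44].

7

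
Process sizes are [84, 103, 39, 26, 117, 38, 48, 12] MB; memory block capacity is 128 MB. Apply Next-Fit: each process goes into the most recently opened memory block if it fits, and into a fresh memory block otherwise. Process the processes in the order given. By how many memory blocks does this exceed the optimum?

Next-Fit: [84] [103] [39,26] [117] [38,48,12] → 5 memory blocks.
Total size 467 MB; any packing needs at least ⌈467/128⌉ = 4 memory blocks.
An optimal packing achieves that bound: [117] [103,12] [84,39] [48,38,26] → 4 memory blocks.
Excess: 5 − 4 = 1.

1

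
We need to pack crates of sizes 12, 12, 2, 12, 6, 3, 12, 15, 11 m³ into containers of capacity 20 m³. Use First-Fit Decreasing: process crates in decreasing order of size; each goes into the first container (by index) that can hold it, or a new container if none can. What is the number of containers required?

Sorted descending: 15, 12, 12, 12, 12, 11, 6, 3, 2.
container 1: place 15 m³, 5 m³ left
container 2: place 12 m³, 8 m³ left
container 3: place 12 m³, 8 m³ left
container 4: place 12 m³, 8 m³ left
container 5: place 12 m³, 8 m³ left
container 6: place 11 m³, 9 m³ left
container 2: place 6 m³, 2 m³ left
container 1: place 3 m³, 2 m³ left
container 1: place 2 m³, 0 m³ left
Final containers: [15,3,2] [12,6] [12] [12] [12] [11].

6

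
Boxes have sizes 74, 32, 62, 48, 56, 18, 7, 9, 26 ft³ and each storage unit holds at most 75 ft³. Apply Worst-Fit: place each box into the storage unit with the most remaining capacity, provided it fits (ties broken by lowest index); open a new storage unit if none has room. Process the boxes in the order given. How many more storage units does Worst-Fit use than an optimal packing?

Worst-Fit: [74] [32,18,9] [62] [48,7] [56] [26] → 6 storage units.
Total size 332 ft³; any packing needs at least ⌈332/75⌉ = 5 storage units.
An optimal packing achieves that bound: [74] [62,9] [56,18] [48,26] [32,7] → 5 storage units.
Excess: 6 − 5 = 1.

1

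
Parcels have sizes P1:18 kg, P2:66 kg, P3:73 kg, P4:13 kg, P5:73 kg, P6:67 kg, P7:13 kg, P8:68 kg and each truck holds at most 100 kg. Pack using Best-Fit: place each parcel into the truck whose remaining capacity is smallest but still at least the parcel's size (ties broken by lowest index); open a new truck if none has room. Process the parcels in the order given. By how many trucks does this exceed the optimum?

0

Best-Fit: [18,66,13] [73,13] [73] [67] [68] → 5 trucks.
5 parcels exceed 50 kg (half the capacity), and no two of those can share a truck, so at least 5 trucks are needed.
So 5 is already optimal.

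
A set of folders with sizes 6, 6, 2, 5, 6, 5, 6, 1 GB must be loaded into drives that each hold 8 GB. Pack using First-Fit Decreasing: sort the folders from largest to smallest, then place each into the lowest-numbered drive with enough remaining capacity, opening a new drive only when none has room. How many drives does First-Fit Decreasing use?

6

Sorted descending: 6, 6, 6, 6, 5, 5, 2, 1.
drive 1: place 6 GB, 2 GB left
drive 2: place 6 GB, 2 GB left
drive 3: place 6 GB, 2 GB left
drive 4: place 6 GB, 2 GB left
drive 5: place 5 GB, 3 GB left
drive 6: place 5 GB, 3 GB left
drive 1: place 2 GB, 0 GB left
drive 2: place 1 GB, 1 GB left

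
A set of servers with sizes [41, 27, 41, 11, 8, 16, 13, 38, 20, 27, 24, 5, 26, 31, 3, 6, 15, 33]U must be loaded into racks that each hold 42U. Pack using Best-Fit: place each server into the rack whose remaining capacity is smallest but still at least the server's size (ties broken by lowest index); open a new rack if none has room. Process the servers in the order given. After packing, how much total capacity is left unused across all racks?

rack 1: place 41U, 1U left
rack 2: place 27U, 15U left
rack 3: place 41U, 1U left
rack 2: place 11U, 4U left
rack 4: place 8U, 34U left
rack 4: place 16U, 18U left
rack 4: place 13U, 5U left
rack 5: place 38U, 4U left
rack 6: place 20U, 22U left
rack 7: place 27U, 15U left
rack 8: place 24U, 18U left
rack 4: place 5U, 0U left
rack 9: place 26U, 16U left
rack 10: place 31U, 11U left
rack 2: place 3U, 1U left
rack 10: place 6U, 5U left
rack 7: place 15U, 0U left
rack 11: place 33U, 9U left
11 racks × 42U = 462U; used 385U; unused 77U.

77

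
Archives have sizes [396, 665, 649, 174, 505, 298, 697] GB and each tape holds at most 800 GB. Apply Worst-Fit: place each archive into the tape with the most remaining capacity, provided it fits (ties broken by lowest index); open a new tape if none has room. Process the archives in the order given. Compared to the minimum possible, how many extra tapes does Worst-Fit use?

Worst-Fit: [396,174] [665] [649] [505] [298] [697] → 6 tapes.
Total size 3384 GB; any packing needs at least ⌈3384/800⌉ = 5 tapes.
An optimal packing achieves that bound: [697] [665] [649] [505,174] [396,298] → 5 tapes.
Excess: 6 − 5 = 1.

1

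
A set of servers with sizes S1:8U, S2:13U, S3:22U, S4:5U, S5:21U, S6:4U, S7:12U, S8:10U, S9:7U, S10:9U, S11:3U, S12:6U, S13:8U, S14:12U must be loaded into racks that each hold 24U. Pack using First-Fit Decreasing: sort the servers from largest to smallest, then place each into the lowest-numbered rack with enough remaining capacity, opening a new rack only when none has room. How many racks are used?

6 racks

Sorted descending: 22, 21, 13, 12, 12, 10, 9, 8, 8, 7, 6, 5, 4, 3.
22U → rack 1 (remaining 2U)
21U → rack 2 (remaining 3U)
13U → rack 3 (remaining 11U)
12U → rack 4 (remaining 12U)
12U → rack 4 (remaining 0U)
10U → rack 3 (remaining 1U)
9U → rack 5 (remaining 15U)
8U → rack 5 (remaining 7U)
8U → rack 6 (remaining 16U)
7U → rack 5 (remaining 0U)
6U → rack 6 (remaining 10U)
5U → rack 6 (remaining 5U)
4U → rack 6 (remaining 1U)
3U → rack 2 (remaining 0U)
Final racks: [22] [21,3] [13,10] [12,12] [9,8,7] [8,6,5,4].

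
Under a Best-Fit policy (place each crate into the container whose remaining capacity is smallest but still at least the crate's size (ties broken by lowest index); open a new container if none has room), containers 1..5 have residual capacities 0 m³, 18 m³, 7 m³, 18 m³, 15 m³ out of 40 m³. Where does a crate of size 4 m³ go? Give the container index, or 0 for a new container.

Containers with room: container 2 (18 m³), container 3 (7 m³), container 4 (18 m³), container 5 (15 m³).
Tightest fit is container 3 with 7 m³ free.

3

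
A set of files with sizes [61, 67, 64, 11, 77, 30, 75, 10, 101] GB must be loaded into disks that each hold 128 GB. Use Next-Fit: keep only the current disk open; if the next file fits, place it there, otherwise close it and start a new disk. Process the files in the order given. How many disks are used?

disk 1: place 61 GB, 67 GB left
disk 1: place 67 GB, 0 GB left
disk 2: place 64 GB, 64 GB left
disk 2: place 11 GB, 53 GB left
disk 3: place 77 GB, 51 GB left
disk 3: place 30 GB, 21 GB left
disk 4: place 75 GB, 53 GB left
disk 4: place 10 GB, 43 GB left
disk 5: place 101 GB, 27 GB left
Final disks: [61,67] [64,11] [77,30] [75,10] [101].

5 disks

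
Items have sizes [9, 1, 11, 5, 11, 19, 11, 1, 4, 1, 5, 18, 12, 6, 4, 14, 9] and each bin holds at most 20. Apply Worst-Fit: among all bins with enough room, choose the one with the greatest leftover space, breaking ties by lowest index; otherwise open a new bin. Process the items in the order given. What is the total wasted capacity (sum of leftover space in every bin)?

39

bin 1: place 9, 11 left
bin 1: place 1, 10 left
bin 2: place 11, 9 left
bin 1: place 5, 5 left
bin 3: place 11, 9 left
bin 4: place 19, 1 left
bin 5: place 11, 9 left
bin 2: place 1, 8 left
bin 3: place 4, 5 left
bin 5: place 1, 8 left
bin 2: place 5, 3 left
bin 6: place 18, 2 left
bin 7: place 12, 8 left
bin 5: place 6, 2 left
bin 7: place 4, 4 left
bin 8: place 14, 6 left
bin 9: place 9, 11 left
9 bins × 20 = 180; used 141; unused 39.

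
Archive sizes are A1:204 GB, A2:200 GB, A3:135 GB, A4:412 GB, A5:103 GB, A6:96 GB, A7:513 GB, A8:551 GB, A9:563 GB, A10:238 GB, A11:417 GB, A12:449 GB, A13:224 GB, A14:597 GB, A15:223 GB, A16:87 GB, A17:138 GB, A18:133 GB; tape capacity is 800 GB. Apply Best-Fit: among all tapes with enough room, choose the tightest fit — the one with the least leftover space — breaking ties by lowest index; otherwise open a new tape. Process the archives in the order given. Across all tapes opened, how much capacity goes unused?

tape 1: place A1 (204 GB), 596 GB left
tape 1: place A2 (200 GB), 396 GB left
tape 1: place A3 (135 GB), 261 GB left
tape 2: place A4 (412 GB), 388 GB left
tape 1: place A5 (103 GB), 158 GB left
tape 1: place A6 (96 GB), 62 GB left
tape 3: place A7 (513 GB), 287 GB left
tape 4: place A8 (551 GB), 249 GB left
tape 5: place A9 (563 GB), 237 GB left
tape 4: place A10 (238 GB), 11 GB left
tape 6: place A11 (417 GB), 383 GB left
tape 7: place A12 (449 GB), 351 GB left
tape 5: place A13 (224 GB), 13 GB left
tape 8: place A14 (597 GB), 203 GB left
tape 3: place A15 (223 GB), 64 GB left
tape 8: place A16 (87 GB), 116 GB left
tape 7: place A17 (138 GB), 213 GB left
tape 7: place A18 (133 GB), 80 GB left
8 tapes × 800 GB = 6400 GB; used 5283 GB; unused 1117 GB.

1117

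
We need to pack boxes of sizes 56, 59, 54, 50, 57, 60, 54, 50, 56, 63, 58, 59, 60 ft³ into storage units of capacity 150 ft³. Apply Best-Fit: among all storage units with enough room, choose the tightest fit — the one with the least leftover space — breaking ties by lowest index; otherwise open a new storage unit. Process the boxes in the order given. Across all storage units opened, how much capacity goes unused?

storage unit 1: place 56 ft³, 94 ft³ left
storage unit 1: place 59 ft³, 35 ft³ left
storage unit 2: place 54 ft³, 96 ft³ left
storage unit 2: place 50 ft³, 46 ft³ left
storage unit 3: place 57 ft³, 93 ft³ left
storage unit 3: place 60 ft³, 33 ft³ left
storage unit 4: place 54 ft³, 96 ft³ left
storage unit 4: place 50 ft³, 46 ft³ left
storage unit 5: place 56 ft³, 94 ft³ left
storage unit 5: place 63 ft³, 31 ft³ left
storage unit 6: place 58 ft³, 92 ft³ left
storage unit 6: place 59 ft³, 33 ft³ left
storage unit 7: place 60 ft³, 90 ft³ left
7 storage units × 150 ft³ = 1050 ft³; used 736 ft³; unused 314 ft³.

314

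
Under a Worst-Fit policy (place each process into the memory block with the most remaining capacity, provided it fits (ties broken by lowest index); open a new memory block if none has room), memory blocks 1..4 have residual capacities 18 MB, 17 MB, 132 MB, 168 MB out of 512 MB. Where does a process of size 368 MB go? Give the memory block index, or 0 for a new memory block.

0

No memory block has ≥ 368 MB free, so a new memory block is opened.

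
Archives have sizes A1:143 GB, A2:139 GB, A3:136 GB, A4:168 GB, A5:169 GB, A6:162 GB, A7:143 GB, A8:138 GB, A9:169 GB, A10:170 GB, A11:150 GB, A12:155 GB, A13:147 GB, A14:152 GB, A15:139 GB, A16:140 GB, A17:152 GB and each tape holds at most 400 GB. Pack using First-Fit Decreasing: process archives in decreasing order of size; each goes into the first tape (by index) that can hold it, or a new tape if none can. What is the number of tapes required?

9

Sorted descending: 170, 169, 169, 168, 162, 155, 152, 152, 150, 147, 143, 143, 140, 139, 139, 138, 136.
170 GB → tape 1 (remaining 230 GB)
169 GB → tape 1 (remaining 61 GB)
169 GB → tape 2 (remaining 231 GB)
168 GB → tape 2 (remaining 63 GB)
162 GB → tape 3 (remaining 238 GB)
155 GB → tape 3 (remaining 83 GB)
152 GB → tape 4 (remaining 248 GB)
152 GB → tape 4 (remaining 96 GB)
150 GB → tape 5 (remaining 250 GB)
147 GB → tape 5 (remaining 103 GB)
143 GB → tape 6 (remaining 257 GB)
143 GB → tape 6 (remaining 114 GB)
140 GB → tape 7 (remaining 260 GB)
139 GB → tape 7 (remaining 121 GB)
139 GB → tape 8 (remaining 261 GB)
138 GB → tape 8 (remaining 123 GB)
136 GB → tape 9 (remaining 264 GB)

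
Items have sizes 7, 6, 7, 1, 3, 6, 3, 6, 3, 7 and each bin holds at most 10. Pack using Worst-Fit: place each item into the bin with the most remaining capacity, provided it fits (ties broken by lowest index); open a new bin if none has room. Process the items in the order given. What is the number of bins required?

Put 7 in bin 1; 3 remain.
Put 6 in bin 2; 4 remain.
Put 7 in bin 3; 3 remain.
Put 1 in bin 2; 3 remain.
Put 3 in bin 1; 0 remain.
Put 6 in bin 4; 4 remain.
Put 3 in bin 4; 1 remain.
Put 6 in bin 5; 4 remain.
Put 3 in bin 5; 1 remain.
Put 7 in bin 6; 3 remain.
Final bins: [7,3] [6,1] [7] [6,3] [6,3] [7].

6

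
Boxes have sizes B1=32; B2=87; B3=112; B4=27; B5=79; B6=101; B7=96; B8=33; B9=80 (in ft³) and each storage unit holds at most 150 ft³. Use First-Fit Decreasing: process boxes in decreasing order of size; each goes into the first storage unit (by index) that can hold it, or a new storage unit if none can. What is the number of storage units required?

6 storage units

Sorted descending: 112, 101, 96, 87, 80, 79, 33, 32, 27.
Put 112 ft³ in storage unit 1; 38 ft³ remain.
Put 101 ft³ in storage unit 2; 49 ft³ remain.
Put 96 ft³ in storage unit 3; 54 ft³ remain.
Put 87 ft³ in storage unit 4; 63 ft³ remain.
Put 80 ft³ in storage unit 5; 70 ft³ remain.
Put 79 ft³ in storage unit 6; 71 ft³ remain.
Put 33 ft³ in storage unit 1; 5 ft³ remain.
Put 32 ft³ in storage unit 2; 17 ft³ remain.
Put 27 ft³ in storage unit 3; 27 ft³ remain.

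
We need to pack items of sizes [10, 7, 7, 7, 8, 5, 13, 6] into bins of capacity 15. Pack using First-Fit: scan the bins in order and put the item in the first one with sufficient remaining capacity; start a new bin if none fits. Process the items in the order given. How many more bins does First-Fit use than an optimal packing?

0

First-Fit: [10,5] [7,7] [7,8] [13] [6] → 5 bins.
Total size 63; any packing needs at least ⌈63/15⌉ = 5 bins.
So 5 is already optimal.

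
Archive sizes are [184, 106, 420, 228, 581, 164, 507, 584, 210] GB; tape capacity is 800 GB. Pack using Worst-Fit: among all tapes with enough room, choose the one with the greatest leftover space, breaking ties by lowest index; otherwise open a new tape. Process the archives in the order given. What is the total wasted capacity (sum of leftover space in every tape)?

tape 1: place 184 GB, 616 GB left
tape 1: place 106 GB, 510 GB left
tape 1: place 420 GB, 90 GB left
tape 2: place 228 GB, 572 GB left
tape 3: place 581 GB, 219 GB left
tape 2: place 164 GB, 408 GB left
tape 4: place 507 GB, 293 GB left
tape 5: place 584 GB, 216 GB left
tape 2: place 210 GB, 198 GB left
5 tapes × 800 GB = 4000 GB; used 2984 GB; unused 1016 GB.

1016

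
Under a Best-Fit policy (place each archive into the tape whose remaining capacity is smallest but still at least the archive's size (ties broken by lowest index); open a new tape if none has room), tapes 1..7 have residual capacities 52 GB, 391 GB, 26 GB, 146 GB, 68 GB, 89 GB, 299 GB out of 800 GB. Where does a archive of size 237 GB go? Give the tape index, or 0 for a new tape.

7

Tapes with room: tape 2 (391 GB), tape 7 (299 GB).
Tightest fit is tape 7 with 299 GB free.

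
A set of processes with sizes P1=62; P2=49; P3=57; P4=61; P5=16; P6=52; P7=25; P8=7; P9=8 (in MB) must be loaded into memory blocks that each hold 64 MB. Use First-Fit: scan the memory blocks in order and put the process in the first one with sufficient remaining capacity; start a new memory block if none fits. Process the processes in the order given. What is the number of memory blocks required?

Put P1 (62 MB) in memory block 1; 2 MB remain.
Put P2 (49 MB) in memory block 2; 15 MB remain.
Put P3 (57 MB) in memory block 3; 7 MB remain.
Put P4 (61 MB) in memory block 4; 3 MB remain.
Put P5 (16 MB) in memory block 5; 48 MB remain.
Put P6 (52 MB) in memory block 6; 12 MB remain.
Put P7 (25 MB) in memory block 5; 23 MB remain.
Put P8 (7 MB) in memory block 2; 8 MB remain.
Put P9 (8 MB) in memory block 2; 0 MB remain.

6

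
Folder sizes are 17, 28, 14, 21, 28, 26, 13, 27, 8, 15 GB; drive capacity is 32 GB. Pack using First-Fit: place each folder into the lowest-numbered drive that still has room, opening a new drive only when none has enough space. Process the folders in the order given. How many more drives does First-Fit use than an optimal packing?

First-Fit: [17,14] [28] [21,8] [28] [26] [13,15] [27] → 7 drives.
Total size 197 GB; any packing needs at least ⌈197/32⌉ = 7 drives.
So 7 is already optimal.

0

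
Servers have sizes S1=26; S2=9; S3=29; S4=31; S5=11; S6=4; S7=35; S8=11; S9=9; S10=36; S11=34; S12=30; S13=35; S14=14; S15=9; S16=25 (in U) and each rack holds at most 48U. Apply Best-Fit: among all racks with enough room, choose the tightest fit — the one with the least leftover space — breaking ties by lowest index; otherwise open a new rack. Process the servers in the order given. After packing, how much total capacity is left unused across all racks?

Put S1 (26U) in rack 1; 22U remain.
Put S2 (9U) in rack 1; 13U remain.
Put S3 (29U) in rack 2; 19U remain.
Put S4 (31U) in rack 3; 17U remain.
Put S5 (11U) in rack 1; 2U remain.
Put S6 (4U) in rack 3; 13U remain.
Put S7 (35U) in rack 4; 13U remain.
Put S8 (11U) in rack 3; 2U remain.
Put S9 (9U) in rack 4; 4U remain.
Put S10 (36U) in rack 5; 12U remain.
Put S11 (34U) in rack 6; 14U remain.
Put S12 (30U) in rack 7; 18U remain.
Put S13 (35U) in rack 8; 13U remain.
Put S14 (14U) in rack 6; 0U remain.
Put S15 (9U) in rack 5; 3U remain.
Put S16 (25U) in rack 9; 23U remain.
9 racks × 48U = 432U; used 348U; unused 84U.

84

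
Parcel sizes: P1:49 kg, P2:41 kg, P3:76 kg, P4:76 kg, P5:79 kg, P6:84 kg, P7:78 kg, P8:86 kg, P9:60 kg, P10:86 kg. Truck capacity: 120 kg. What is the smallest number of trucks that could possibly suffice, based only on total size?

Total size = 49 + 41 + 76 + 76 + 79 + 84 + 78 + 86 + 60 + 86 = 715 kg.
⌈715 / 120⌉ = 6.

6 trucks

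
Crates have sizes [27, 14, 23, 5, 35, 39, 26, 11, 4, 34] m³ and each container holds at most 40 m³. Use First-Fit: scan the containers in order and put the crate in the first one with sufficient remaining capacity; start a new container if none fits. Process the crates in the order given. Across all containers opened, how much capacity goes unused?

Put 27 m³ in container 1; 13 m³ remain.
Put 14 m³ in container 2; 26 m³ remain.
Put 23 m³ in container 2; 3 m³ remain.
Put 5 m³ in container 1; 8 m³ remain.
Put 35 m³ in container 3; 5 m³ remain.
Put 39 m³ in container 4; 1 m³ remain.
Put 26 m³ in container 5; 14 m³ remain.
Put 11 m³ in container 5; 3 m³ remain.
Put 4 m³ in container 1; 4 m³ remain.
Put 34 m³ in container 6; 6 m³ remain.
6 containers × 40 m³ = 240 m³; used 218 m³; unused 22 m³.

22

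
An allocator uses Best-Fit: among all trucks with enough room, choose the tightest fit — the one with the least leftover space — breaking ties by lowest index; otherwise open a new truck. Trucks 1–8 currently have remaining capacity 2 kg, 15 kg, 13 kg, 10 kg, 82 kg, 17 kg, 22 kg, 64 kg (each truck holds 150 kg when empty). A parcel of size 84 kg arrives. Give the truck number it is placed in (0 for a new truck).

0

No truck has ≥ 84 kg free, so a new truck is opened.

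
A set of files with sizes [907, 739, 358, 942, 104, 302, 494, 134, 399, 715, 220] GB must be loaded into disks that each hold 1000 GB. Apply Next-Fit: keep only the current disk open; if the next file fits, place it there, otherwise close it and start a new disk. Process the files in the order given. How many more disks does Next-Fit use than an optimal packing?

Next-Fit: [907] [739] [358] [942] [104,302,494] [134,399] [715,220] → 7 disks.
Total size 5314 GB; any packing needs at least ⌈5314/1000⌉ = 6 disks.
An optimal packing achieves that bound: [942] [907] [739,220] [715,134,104] [494,399] [358,302] → 6 disks.
Excess: 7 − 6 = 1.

1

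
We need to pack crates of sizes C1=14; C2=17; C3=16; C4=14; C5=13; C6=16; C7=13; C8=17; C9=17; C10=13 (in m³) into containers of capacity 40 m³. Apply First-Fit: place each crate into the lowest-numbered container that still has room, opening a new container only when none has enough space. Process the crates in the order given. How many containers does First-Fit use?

C1 (14 m³) → container 1 (remaining 26 m³)
C2 (17 m³) → container 1 (remaining 9 m³)
C3 (16 m³) → container 2 (remaining 24 m³)
C4 (14 m³) → container 2 (remaining 10 m³)
C5 (13 m³) → container 3 (remaining 27 m³)
C6 (16 m³) → container 3 (remaining 11 m³)
C7 (13 m³) → container 4 (remaining 27 m³)
C8 (17 m³) → container 4 (remaining 10 m³)
C9 (17 m³) → container 5 (remaining 23 m³)
C10 (13 m³) → container 5 (remaining 10 m³)

5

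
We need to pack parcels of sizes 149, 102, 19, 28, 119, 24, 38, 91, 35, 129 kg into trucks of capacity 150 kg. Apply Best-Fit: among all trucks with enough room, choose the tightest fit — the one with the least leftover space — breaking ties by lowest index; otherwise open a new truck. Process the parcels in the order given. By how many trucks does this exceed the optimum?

1

Best-Fit: [149] [102,19,28] [119,24] [38,91] [35] [129] → 6 trucks.
Total size 734 kg; any packing needs at least ⌈734/150⌉ = 5 trucks.
An optimal packing achieves that bound: [149] [129,19] [119,28] [102,38] [91,35,24] → 5 trucks.
Excess: 6 − 5 = 1.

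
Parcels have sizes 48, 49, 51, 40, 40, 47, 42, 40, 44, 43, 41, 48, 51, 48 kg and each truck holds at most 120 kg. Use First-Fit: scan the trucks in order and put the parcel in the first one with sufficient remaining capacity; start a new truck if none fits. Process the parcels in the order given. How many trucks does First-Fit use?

7

Put 48 kg in truck 1; 72 kg remain.
Put 49 kg in truck 1; 23 kg remain.
Put 51 kg in truck 2; 69 kg remain.
Put 40 kg in truck 2; 29 kg remain.
Put 40 kg in truck 3; 80 kg remain.
Put 47 kg in truck 3; 33 kg remain.
Put 42 kg in truck 4; 78 kg remain.
Put 40 kg in truck 4; 38 kg remain.
Put 44 kg in truck 5; 76 kg remain.
Put 43 kg in truck 5; 33 kg remain.
Put 41 kg in truck 6; 79 kg remain.
Put 48 kg in truck 6; 31 kg remain.
Put 51 kg in truck 7; 69 kg remain.
Put 48 kg in truck 7; 21 kg remain.
Final trucks: [48,49] [51,40] [40,47] [42,40] [44,43] [41,48] [51,48].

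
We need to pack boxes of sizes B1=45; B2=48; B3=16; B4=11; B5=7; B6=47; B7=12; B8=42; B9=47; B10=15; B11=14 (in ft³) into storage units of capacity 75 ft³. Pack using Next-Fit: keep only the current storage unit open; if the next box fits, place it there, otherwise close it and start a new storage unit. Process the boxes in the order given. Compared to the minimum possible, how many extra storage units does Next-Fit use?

Next-Fit: [45] [48,16,11] [7,47,12] [42] [47,15] [14] → 6 storage units.
Total size 304 ft³; any packing needs at least ⌈304/75⌉ = 5 storage units.
An optimal packing achieves that bound: [48,16,11] [47,15,12] [47,14,7] [45] [42] → 5 storage units.
Excess: 6 − 5 = 1.

1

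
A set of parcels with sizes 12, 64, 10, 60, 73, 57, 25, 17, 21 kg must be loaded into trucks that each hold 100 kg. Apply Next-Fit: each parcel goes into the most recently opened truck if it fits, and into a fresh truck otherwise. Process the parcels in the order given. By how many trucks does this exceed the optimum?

Next-Fit: [12,64,10] [60] [73] [57,25,17] [21] → 5 trucks.
Total size 339 kg; any packing needs at least ⌈339/100⌉ = 4 trucks.
An optimal packing achieves that bound: [73,25] [64,21,12] [60,17,10] [57] → 4 trucks.
Excess: 5 − 4 = 1.

1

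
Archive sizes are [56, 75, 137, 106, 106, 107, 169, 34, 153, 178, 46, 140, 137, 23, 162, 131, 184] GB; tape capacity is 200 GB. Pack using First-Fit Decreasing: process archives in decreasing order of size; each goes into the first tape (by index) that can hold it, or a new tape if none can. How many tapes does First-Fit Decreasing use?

Sorted descending: 184, 178, 169, 162, 153, 140, 137, 137, 131, 107, 106, 106, 75, 56, 46, 34, 23.
184 GB → tape 1 (remaining 16 GB)
178 GB → tape 2 (remaining 22 GB)
169 GB → tape 3 (remaining 31 GB)
162 GB → tape 4 (remaining 38 GB)
153 GB → tape 5 (remaining 47 GB)
140 GB → tape 6 (remaining 60 GB)
137 GB → tape 7 (remaining 63 GB)
137 GB → tape 8 (remaining 63 GB)
131 GB → tape 9 (remaining 69 GB)
107 GB → tape 10 (remaining 93 GB)
106 GB → tape 11 (remaining 94 GB)
106 GB → tape 12 (remaining 94 GB)
75 GB → tape 10 (remaining 18 GB)
56 GB → tape 6 (remaining 4 GB)
46 GB → tape 5 (remaining 1 GB)
34 GB → tape 4 (remaining 4 GB)
23 GB → tape 3 (remaining 8 GB)
Final tapes: [184] [178] [169,23] [162,34] [153,46] [140,56] [137] [137] [131] [107,75] [106] [106].

12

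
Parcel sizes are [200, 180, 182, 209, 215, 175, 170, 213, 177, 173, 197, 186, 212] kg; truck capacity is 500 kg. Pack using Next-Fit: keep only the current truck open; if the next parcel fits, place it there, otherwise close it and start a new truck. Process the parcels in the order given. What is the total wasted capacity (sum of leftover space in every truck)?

Put 200 kg in truck 1; 300 kg remain.
Put 180 kg in truck 1; 120 kg remain.
Put 182 kg in truck 2; 318 kg remain.
Put 209 kg in truck 2; 109 kg remain.
Put 215 kg in truck 3; 285 kg remain.
Put 175 kg in truck 3; 110 kg remain.
Put 170 kg in truck 4; 330 kg remain.
Put 213 kg in truck 4; 117 kg remain.
Put 177 kg in truck 5; 323 kg remain.
Put 173 kg in truck 5; 150 kg remain.
Put 197 kg in truck 6; 303 kg remain.
Put 186 kg in truck 6; 117 kg remain.
Put 212 kg in truck 7; 288 kg remain.
7 trucks × 500 kg = 3500 kg; used 2489 kg; unused 1011 kg.

1011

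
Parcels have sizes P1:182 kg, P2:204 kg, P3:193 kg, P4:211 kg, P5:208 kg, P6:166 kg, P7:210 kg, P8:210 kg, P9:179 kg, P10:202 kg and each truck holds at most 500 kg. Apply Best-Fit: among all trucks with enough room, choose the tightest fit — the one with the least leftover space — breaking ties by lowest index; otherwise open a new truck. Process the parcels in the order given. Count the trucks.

P1 (182 kg) → truck 1 (remaining 318 kg)
P2 (204 kg) → truck 1 (remaining 114 kg)
P3 (193 kg) → truck 2 (remaining 307 kg)
P4 (211 kg) → truck 2 (remaining 96 kg)
P5 (208 kg) → truck 3 (remaining 292 kg)
P6 (166 kg) → truck 3 (remaining 126 kg)
P7 (210 kg) → truck 4 (remaining 290 kg)
P8 (210 kg) → truck 4 (remaining 80 kg)
P9 (179 kg) → truck 5 (remaining 321 kg)
P10 (202 kg) → truck 5 (remaining 119 kg)

5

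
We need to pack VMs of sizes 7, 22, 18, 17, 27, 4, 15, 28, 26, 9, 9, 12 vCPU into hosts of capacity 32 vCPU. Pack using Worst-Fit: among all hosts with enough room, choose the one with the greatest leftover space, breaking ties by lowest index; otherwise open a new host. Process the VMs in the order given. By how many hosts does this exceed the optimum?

1

Worst-Fit: [7,22] [18,9] [17,4] [27] [15,9] [28] [26] [12] → 8 hosts.
Total size 194 vCPU; any packing needs at least ⌈194/32⌉ = 7 hosts.
An optimal packing achieves that bound: [28,4] [27] [26] [22,9] [18,12] [17,15] [9,7] → 7 hosts.
Excess: 8 − 7 = 1.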